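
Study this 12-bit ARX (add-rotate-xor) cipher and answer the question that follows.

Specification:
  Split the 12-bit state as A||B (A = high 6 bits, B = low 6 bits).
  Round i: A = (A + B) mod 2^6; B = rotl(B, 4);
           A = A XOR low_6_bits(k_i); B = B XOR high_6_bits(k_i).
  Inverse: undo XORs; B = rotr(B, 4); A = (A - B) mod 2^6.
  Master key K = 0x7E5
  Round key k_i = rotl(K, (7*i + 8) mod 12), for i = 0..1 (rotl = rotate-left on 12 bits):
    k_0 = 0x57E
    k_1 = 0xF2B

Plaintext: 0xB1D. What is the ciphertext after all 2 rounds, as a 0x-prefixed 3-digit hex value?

s_0 = plaintext = 0xB1D
s_1 = Round(s_0, k_0) = 0xDC2
s_2 = Round(s_1, k_1) = 0x49C

0x49C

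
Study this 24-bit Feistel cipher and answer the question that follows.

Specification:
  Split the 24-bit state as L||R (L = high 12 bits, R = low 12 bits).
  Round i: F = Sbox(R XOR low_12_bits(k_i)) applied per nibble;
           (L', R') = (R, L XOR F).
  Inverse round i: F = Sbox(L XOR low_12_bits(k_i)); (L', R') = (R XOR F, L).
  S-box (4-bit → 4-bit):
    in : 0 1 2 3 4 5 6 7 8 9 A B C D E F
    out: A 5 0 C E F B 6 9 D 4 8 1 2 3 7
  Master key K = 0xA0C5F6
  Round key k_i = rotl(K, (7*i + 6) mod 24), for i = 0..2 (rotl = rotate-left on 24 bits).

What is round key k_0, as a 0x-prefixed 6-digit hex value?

K = 0xA0C5F6
k_0 = rotl(K, (7*0+6) mod 24) = rotl(K, 6) = 0x317DA8

0x317DA8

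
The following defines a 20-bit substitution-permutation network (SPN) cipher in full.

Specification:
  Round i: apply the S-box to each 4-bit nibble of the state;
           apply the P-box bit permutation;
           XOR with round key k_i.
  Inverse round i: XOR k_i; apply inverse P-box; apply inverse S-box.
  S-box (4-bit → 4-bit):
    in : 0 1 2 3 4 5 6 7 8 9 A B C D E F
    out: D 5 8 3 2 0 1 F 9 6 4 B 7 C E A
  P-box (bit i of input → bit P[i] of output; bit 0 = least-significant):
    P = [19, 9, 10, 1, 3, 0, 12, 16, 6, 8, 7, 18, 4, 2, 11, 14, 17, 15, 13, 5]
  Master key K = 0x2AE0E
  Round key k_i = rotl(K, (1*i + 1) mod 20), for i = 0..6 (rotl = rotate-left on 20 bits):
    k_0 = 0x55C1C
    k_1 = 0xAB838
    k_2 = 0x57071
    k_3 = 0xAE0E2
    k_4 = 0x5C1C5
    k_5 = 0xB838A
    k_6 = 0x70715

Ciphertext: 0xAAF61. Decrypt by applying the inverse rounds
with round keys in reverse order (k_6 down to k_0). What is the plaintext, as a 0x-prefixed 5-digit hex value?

s_0 = ciphertext = 0xAAF61
s_1 = InvRound(s_0, k_6) = 0xEC826
s_2 = InvRound(s_1, k_5) = 0x2EE84
s_3 = InvRound(s_2, k_4) = 0x1ABF9
s_4 = InvRound(s_3, k_3) = 0x604BB
s_5 = InvRound(s_4, k_2) = 0x1210D
s_6 = InvRound(s_5, k_1) = 0xBC4E6
s_7 = InvRound(s_6, k_0) = 0xB1018

0xB1018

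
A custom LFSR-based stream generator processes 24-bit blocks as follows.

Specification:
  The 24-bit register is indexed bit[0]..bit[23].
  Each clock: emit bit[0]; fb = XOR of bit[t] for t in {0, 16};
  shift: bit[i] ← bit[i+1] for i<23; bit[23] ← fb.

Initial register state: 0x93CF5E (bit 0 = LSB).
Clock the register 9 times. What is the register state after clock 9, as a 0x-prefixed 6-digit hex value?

0x66C9E7

reg_0 = 0x93CF5E
clock 1: out=0, reg = 0xC9E7AF
clock 2: out=1, reg = 0x64F3D7
clock 3: out=1, reg = 0xB279EB
clock 4: out=1, reg = 0xD93CF5
clock 5: out=1, reg = 0x6C9E7A
clock 6: out=0, reg = 0x364F3D
clock 7: out=1, reg = 0x9B279E
clock 8: out=0, reg = 0xCD93CF
clock 9: out=1, reg = 0x66C9E7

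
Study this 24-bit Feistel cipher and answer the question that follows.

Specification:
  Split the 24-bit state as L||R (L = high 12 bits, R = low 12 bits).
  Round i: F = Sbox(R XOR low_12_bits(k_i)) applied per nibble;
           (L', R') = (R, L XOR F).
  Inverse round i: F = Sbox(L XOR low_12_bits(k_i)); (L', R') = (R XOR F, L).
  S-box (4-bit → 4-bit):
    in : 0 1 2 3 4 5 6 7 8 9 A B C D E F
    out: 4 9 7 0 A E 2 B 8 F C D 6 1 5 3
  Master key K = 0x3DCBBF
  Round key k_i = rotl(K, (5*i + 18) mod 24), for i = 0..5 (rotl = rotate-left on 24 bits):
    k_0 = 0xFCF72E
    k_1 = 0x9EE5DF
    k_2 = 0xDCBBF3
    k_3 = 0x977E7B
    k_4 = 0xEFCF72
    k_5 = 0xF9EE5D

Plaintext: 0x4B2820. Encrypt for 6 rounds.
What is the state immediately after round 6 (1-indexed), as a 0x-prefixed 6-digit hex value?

0x9BA4AA

s_0 = plaintext = 0x4B2820
s_1 = Round(s_0, k_0) = 0x8207F7
s_2 = Round(s_1, k_1) = 0x7F7F58
s_3 = Round(s_2, k_2) = 0xF58D3A
s_4 = Round(s_3, k_3) = 0xD3AFF1
s_5 = Round(s_4, k_4) = 0xFF19BA
s_6 = Round(s_5, k_5) = 0x9BA4AA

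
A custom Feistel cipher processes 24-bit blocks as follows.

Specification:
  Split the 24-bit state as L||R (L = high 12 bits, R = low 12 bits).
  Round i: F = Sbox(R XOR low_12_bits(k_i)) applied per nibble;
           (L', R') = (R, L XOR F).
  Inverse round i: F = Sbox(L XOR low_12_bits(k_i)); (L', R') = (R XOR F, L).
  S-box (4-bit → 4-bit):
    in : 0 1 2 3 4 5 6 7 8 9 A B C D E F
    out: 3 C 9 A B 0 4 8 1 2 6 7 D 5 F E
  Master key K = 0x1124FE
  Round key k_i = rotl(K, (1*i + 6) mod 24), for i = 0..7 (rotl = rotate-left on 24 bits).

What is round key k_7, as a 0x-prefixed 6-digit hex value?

0x9FC224

K = 0x1124FE
k_0 = rotl(K, (1*0+6) mod 24) = rotl(K, 6) = 0x493F84
k_1 = rotl(K, (1*1+6) mod 24) = rotl(K, 7) = 0x927F08
k_2 = rotl(K, (1*2+6) mod 24) = rotl(K, 8) = 0x24FE11
k_3 = rotl(K, (1*3+6) mod 24) = rotl(K, 9) = 0x49FC22
k_4 = rotl(K, (1*4+6) mod 24) = rotl(K, 10) = 0x93F844
k_5 = rotl(K, (1*5+6) mod 24) = rotl(K, 11) = 0x27F089
k_6 = rotl(K, (1*6+6) mod 24) = rotl(K, 12) = 0x4FE112
k_7 = rotl(K, (1*7+6) mod 24) = rotl(K, 13) = 0x9FC224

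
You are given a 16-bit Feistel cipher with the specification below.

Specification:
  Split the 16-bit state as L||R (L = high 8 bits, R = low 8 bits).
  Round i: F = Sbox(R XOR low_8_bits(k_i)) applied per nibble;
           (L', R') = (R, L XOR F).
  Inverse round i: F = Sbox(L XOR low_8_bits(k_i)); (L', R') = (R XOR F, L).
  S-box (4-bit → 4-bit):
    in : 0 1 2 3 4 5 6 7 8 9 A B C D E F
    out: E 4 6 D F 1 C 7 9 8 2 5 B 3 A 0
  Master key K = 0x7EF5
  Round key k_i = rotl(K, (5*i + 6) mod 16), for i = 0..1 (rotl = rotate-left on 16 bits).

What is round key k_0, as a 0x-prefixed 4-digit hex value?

K = 0x7EF5
k_0 = rotl(K, (5*0+6) mod 16) = rotl(K, 6) = 0xBD5F

0xBD5F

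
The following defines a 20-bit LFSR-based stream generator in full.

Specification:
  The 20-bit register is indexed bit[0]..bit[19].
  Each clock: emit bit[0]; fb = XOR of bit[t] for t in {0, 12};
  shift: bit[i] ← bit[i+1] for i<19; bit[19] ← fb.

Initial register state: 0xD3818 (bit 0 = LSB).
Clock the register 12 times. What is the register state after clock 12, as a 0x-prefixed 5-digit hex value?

0x3CBD3

reg_0 = 0xD3818
clock 1: out=0, reg = 0xE9C0C
clock 2: out=0, reg = 0xF4E06
clock 3: out=0, reg = 0x7A703
clock 4: out=1, reg = 0xBD381
clock 5: out=1, reg = 0x5E9C0
clock 6: out=0, reg = 0x2F4E0
clock 7: out=0, reg = 0x97A70
clock 8: out=0, reg = 0xCBD38
clock 9: out=0, reg = 0xE5E9C
clock 10: out=0, reg = 0xF2F4E
clock 11: out=0, reg = 0x797A7
clock 12: out=1, reg = 0x3CBD3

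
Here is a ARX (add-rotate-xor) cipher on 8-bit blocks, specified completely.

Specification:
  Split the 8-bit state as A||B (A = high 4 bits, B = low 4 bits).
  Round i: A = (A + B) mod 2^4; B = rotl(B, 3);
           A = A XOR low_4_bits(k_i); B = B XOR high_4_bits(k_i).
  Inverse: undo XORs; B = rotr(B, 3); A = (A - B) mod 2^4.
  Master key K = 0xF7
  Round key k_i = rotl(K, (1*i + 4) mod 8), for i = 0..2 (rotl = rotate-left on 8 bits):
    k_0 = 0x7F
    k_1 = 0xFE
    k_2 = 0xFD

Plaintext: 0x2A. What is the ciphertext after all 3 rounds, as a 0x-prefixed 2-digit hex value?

0x48

s_0 = plaintext = 0x2A
s_1 = Round(s_0, k_0) = 0x32
s_2 = Round(s_1, k_1) = 0xBE
s_3 = Round(s_2, k_2) = 0x48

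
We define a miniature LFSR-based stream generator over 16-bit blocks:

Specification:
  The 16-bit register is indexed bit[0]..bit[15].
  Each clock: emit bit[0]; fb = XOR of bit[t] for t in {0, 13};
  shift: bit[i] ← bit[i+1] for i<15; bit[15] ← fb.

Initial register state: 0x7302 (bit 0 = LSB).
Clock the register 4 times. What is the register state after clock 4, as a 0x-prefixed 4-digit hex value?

0x9730

reg_0 = 0x7302
clock 1: out=0, reg = 0xB981
clock 2: out=1, reg = 0x5CC0
clock 3: out=0, reg = 0x2E60
clock 4: out=0, reg = 0x9730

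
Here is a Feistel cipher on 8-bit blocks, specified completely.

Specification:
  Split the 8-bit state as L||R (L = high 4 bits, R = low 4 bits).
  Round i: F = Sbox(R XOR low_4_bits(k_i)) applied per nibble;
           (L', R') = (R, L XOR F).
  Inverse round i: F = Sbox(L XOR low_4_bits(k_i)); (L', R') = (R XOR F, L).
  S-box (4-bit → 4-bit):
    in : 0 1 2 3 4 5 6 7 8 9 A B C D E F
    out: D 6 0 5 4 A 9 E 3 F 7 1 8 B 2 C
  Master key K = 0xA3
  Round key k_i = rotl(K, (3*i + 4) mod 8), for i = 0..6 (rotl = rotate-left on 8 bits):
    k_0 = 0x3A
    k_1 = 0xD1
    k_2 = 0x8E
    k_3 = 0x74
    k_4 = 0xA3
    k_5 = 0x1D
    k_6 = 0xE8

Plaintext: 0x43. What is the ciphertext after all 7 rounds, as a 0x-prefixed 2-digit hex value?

s_0 = plaintext = 0x43
s_1 = Round(s_0, k_0) = 0x3B
s_2 = Round(s_1, k_1) = 0xB4
s_3 = Round(s_2, k_2) = 0x4C
s_4 = Round(s_3, k_3) = 0xC7
s_5 = Round(s_4, k_4) = 0x78
s_6 = Round(s_5, k_5) = 0x8D
s_7 = Round(s_6, k_6) = 0xD2

0xD2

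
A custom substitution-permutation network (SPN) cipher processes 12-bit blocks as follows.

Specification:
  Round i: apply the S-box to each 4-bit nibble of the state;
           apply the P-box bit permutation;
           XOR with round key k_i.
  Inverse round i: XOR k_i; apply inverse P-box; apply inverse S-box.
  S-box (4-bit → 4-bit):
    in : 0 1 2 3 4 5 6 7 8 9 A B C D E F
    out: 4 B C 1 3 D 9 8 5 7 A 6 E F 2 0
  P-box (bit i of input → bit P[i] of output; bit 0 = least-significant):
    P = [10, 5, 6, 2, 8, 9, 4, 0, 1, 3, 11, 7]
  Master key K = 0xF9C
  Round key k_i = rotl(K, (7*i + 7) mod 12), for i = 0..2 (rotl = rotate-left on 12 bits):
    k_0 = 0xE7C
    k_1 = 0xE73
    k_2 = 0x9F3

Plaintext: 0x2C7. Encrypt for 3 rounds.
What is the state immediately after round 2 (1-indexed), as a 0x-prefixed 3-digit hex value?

0x819

s_0 = plaintext = 0x2C7
s_1 = Round(s_0, k_0) = 0x4E9
s_2 = Round(s_1, k_1) = 0x819
s_3 = Round(s_2, k_2) = 0x690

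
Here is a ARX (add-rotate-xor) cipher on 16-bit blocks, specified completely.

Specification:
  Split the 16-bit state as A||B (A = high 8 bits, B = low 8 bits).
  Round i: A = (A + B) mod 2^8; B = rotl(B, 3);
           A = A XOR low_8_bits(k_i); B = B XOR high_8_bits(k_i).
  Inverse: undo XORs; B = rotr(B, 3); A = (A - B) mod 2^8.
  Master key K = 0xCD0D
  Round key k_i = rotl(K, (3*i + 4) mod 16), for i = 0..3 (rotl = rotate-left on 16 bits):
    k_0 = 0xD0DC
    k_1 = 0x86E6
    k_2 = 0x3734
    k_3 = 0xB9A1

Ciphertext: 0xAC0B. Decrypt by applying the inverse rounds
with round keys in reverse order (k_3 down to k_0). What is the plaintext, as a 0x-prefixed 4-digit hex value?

0xD0B0

s_0 = ciphertext = 0xAC0B
s_1 = InvRound(s_0, k_3) = 0xB756
s_2 = InvRound(s_1, k_2) = 0x572C
s_3 = InvRound(s_2, k_1) = 0x5C55
s_4 = InvRound(s_3, k_0) = 0xD0B0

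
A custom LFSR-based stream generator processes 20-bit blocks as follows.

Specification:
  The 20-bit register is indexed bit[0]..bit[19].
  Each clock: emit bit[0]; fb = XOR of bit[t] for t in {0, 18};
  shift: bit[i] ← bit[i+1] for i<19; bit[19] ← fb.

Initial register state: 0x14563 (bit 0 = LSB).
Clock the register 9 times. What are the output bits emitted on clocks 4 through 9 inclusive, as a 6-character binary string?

reg_0 = 0x14563
clock 1: out=1, reg = 0x8A2B1
clock 2: out=1, reg = 0xC5158
clock 3: out=0, reg = 0xE28AC
clock 4: out=0, reg = 0xF1456
clock 5: out=0, reg = 0xF8A2B
clock 6: out=1, reg = 0x7C515
clock 7: out=1, reg = 0x3E28A
clock 8: out=0, reg = 0x1F145
clock 9: out=1, reg = 0x8F8A2

001101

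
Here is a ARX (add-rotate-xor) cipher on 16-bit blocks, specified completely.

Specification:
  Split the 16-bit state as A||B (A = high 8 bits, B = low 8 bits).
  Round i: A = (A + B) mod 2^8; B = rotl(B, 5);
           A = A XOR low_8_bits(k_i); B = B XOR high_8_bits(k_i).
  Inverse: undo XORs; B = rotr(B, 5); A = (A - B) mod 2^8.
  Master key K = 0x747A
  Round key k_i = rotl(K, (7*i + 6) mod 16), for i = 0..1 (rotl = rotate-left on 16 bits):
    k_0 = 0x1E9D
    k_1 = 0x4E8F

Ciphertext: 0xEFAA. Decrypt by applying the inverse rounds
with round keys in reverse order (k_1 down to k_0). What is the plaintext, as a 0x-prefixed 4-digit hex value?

0xDBC9

s_0 = ciphertext = 0xEFAA
s_1 = InvRound(s_0, k_1) = 0x3927
s_2 = InvRound(s_1, k_0) = 0xDBC9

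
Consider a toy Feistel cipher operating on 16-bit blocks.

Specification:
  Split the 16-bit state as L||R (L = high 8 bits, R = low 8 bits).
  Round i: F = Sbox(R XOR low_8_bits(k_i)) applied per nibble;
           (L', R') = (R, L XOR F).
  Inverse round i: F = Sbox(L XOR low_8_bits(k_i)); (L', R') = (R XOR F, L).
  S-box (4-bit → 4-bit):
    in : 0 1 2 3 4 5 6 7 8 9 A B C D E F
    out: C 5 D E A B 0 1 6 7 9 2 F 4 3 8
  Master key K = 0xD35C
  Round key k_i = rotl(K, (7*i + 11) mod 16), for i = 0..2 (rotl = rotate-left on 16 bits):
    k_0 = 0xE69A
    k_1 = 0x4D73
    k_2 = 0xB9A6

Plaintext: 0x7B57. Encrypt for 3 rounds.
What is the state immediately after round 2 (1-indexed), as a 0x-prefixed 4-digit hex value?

s_0 = plaintext = 0x7B57
s_1 = Round(s_0, k_0) = 0x578F
s_2 = Round(s_1, k_1) = 0x8FD8
s_3 = Round(s_2, k_2) = 0xD89C

0x8FD8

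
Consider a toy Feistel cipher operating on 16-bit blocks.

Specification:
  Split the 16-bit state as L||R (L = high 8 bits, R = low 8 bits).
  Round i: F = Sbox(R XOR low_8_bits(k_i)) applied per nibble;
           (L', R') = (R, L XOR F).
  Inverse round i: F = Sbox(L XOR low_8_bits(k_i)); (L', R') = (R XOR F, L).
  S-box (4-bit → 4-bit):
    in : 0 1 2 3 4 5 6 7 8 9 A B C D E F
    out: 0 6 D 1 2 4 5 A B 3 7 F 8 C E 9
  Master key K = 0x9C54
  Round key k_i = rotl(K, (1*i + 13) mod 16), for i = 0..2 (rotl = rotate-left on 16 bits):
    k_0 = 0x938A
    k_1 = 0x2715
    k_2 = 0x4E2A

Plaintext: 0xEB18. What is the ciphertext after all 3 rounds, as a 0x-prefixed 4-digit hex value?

s_0 = plaintext = 0xEB18
s_1 = Round(s_0, k_0) = 0x18D6
s_2 = Round(s_1, k_1) = 0xD699
s_3 = Round(s_2, k_2) = 0x9927

0x9927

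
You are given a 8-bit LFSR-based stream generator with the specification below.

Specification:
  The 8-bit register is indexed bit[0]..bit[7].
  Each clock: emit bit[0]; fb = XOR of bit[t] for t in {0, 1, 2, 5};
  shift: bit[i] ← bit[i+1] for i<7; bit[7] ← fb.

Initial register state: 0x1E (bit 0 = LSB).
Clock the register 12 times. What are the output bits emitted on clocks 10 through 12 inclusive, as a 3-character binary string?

reg_0 = 0x1E
clock 1: out=0, reg = 0x0F
clock 2: out=1, reg = 0x87
clock 3: out=1, reg = 0xC3
clock 4: out=1, reg = 0x61
clock 5: out=1, reg = 0x30
clock 6: out=0, reg = 0x98
clock 7: out=0, reg = 0x4C
clock 8: out=0, reg = 0xA6
clock 9: out=0, reg = 0xD3
clock 10: out=1, reg = 0x69
clock 11: out=1, reg = 0x34
clock 12: out=0, reg = 0x1A

110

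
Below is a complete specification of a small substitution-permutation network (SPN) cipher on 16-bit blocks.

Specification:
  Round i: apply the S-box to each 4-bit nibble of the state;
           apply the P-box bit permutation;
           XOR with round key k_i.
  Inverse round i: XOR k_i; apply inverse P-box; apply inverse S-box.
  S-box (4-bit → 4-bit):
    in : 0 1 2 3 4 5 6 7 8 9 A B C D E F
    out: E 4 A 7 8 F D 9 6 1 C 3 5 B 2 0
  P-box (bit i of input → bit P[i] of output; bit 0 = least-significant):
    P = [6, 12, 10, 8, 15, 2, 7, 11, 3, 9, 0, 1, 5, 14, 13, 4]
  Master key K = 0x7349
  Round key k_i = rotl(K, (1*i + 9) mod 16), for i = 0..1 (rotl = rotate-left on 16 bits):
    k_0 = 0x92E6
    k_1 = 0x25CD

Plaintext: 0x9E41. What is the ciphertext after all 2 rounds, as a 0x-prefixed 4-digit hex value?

s_0 = plaintext = 0x9E41
s_1 = Round(s_0, k_0) = 0x9CC6
s_2 = Round(s_1, k_1) = 0xA024

0xA024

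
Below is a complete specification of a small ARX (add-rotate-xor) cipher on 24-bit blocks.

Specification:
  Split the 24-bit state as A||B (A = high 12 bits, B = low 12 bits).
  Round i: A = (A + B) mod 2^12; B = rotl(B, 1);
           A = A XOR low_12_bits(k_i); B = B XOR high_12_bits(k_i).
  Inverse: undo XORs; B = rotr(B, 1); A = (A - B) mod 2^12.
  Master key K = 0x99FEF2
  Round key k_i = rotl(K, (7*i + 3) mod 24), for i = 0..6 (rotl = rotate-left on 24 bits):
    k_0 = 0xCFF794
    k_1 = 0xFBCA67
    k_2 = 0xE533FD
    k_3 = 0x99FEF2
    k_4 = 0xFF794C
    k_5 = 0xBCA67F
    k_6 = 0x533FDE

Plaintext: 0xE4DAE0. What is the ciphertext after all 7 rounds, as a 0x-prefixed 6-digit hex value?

s_0 = plaintext = 0xE4DAE0
s_1 = Round(s_0, k_0) = 0xEB993E
s_2 = Round(s_1, k_1) = 0xD90DC1
s_3 = Round(s_2, k_2) = 0x8AC5D0
s_4 = Round(s_3, k_3) = 0x08E23F
s_5 = Round(s_4, k_4) = 0xB81B89
s_6 = Round(s_5, k_5) = 0x175CD9
s_7 = Round(s_6, k_6) = 0x190C80

0x190C80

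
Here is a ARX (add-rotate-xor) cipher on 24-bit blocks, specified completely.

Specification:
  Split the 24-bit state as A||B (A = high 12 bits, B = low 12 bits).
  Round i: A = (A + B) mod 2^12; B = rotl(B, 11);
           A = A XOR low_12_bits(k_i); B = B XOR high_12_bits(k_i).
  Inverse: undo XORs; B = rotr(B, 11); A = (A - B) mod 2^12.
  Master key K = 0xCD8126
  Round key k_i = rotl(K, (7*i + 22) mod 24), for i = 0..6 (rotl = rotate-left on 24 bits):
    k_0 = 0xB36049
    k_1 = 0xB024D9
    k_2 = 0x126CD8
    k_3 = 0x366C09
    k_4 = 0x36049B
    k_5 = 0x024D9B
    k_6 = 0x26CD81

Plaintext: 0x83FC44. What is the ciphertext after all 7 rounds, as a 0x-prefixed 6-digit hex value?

s_0 = plaintext = 0x83FC44
s_1 = Round(s_0, k_0) = 0x4CAD14
s_2 = Round(s_1, k_1) = 0x507D88
s_3 = Round(s_2, k_2) = 0xE577E2
s_4 = Round(s_3, k_3) = 0xA30097
s_5 = Round(s_4, k_4) = 0xE5CB2B
s_6 = Round(s_5, k_5) = 0x41CDB1
s_7 = Round(s_6, k_6) = 0xC4CCB4

0xC4CCB4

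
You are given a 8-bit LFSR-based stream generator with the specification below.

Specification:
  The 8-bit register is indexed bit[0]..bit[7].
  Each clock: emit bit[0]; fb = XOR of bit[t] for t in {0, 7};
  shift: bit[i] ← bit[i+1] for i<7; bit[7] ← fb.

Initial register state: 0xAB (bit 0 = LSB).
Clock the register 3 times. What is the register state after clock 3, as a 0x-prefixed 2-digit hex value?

reg_0 = 0xAB
clock 1: out=1, reg = 0x55
clock 2: out=1, reg = 0xAA
clock 3: out=0, reg = 0xD5

0xD5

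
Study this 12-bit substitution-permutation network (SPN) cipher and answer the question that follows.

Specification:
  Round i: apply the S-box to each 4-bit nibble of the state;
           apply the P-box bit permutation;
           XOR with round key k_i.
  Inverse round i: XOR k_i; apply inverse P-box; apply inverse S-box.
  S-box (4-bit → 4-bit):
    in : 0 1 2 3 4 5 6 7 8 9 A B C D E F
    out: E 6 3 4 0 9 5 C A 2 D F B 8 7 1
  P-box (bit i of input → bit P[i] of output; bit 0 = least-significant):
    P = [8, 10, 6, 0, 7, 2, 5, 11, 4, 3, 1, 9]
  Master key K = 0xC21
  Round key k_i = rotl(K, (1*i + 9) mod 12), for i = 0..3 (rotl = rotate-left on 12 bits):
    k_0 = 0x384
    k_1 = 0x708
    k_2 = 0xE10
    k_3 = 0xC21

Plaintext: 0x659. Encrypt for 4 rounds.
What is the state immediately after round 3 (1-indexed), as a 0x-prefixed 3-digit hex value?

s_0 = plaintext = 0x659
s_1 = Round(s_0, k_0) = 0xF16
s_2 = Round(s_1, k_1) = 0x67C
s_3 = Round(s_2, k_2) = 0x323
s_4 = Round(s_3, k_3) = 0xCE7

0x323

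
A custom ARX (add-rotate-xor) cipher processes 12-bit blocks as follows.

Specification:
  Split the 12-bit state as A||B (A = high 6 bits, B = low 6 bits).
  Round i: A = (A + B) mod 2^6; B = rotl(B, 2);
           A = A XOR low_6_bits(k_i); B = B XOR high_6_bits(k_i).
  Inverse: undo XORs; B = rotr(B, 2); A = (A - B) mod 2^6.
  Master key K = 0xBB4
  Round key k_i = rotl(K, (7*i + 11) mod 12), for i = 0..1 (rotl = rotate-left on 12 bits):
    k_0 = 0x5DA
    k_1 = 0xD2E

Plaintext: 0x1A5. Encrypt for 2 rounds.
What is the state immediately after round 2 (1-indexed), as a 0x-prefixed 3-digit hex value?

0x730

s_0 = plaintext = 0x1A5
s_1 = Round(s_0, k_0) = 0xC41
s_2 = Round(s_1, k_1) = 0x730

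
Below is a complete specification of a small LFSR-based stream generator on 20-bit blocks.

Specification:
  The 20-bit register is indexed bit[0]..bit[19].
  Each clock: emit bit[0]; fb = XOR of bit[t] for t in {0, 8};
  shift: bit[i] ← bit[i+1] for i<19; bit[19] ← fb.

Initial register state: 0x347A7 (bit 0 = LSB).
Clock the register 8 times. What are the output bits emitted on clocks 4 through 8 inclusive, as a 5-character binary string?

00101

reg_0 = 0x347A7
clock 1: out=1, reg = 0x1A3D3
clock 2: out=1, reg = 0x0D1E9
clock 3: out=1, reg = 0x068F4
clock 4: out=0, reg = 0x0347A
clock 5: out=0, reg = 0x01A3D
clock 6: out=1, reg = 0x80D1E
clock 7: out=0, reg = 0xC068F
clock 8: out=1, reg = 0xE0347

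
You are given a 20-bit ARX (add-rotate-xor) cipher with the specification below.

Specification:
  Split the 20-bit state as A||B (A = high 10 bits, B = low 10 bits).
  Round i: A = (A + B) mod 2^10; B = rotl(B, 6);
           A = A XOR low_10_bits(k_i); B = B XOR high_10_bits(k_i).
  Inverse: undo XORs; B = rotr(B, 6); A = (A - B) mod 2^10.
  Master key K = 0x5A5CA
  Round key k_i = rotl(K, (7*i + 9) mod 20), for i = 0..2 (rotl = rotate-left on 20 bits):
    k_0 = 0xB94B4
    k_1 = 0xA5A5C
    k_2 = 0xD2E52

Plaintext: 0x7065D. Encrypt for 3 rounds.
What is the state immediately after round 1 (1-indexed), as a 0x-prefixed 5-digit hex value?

0x2A980

s_0 = plaintext = 0x7065D
s_1 = Round(s_0, k_0) = 0x2A980
s_2 = Round(s_1, k_1) = 0x1DA8E
s_3 = Round(s_2, k_2) = 0x558E3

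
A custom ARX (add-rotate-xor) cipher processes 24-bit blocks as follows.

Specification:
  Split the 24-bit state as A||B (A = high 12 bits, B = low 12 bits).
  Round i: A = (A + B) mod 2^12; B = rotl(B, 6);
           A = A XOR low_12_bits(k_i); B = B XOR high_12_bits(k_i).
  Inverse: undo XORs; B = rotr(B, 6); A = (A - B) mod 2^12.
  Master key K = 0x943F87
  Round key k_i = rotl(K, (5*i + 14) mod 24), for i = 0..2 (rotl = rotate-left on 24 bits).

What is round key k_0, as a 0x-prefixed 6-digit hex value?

0xE1E50F

K = 0x943F87
k_0 = rotl(K, (5*0+14) mod 24) = rotl(K, 14) = 0xE1E50F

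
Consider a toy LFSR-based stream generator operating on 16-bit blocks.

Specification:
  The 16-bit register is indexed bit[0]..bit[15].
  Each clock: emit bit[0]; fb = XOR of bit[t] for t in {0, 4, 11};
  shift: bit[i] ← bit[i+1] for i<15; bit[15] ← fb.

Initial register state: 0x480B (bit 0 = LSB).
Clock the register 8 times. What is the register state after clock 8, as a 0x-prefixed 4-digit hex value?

reg_0 = 0x480B
clock 1: out=1, reg = 0x2405
clock 2: out=1, reg = 0x9202
clock 3: out=0, reg = 0x4901
clock 4: out=1, reg = 0x2480
clock 5: out=0, reg = 0x1240
clock 6: out=0, reg = 0x0920
clock 7: out=0, reg = 0x8490
clock 8: out=0, reg = 0xC248

0xC248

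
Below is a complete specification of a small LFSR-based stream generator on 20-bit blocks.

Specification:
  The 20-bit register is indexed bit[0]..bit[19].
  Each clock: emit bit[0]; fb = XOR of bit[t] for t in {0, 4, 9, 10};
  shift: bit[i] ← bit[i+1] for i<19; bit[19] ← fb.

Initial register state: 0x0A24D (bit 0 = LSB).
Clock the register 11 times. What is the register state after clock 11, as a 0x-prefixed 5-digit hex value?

reg_0 = 0x0A24D
clock 1: out=1, reg = 0x05126
clock 2: out=0, reg = 0x02893
clock 3: out=1, reg = 0x01449
clock 4: out=1, reg = 0x00A24
clock 5: out=0, reg = 0x80512
clock 6: out=0, reg = 0x40289
clock 7: out=1, reg = 0x20144
clock 8: out=0, reg = 0x100A2
clock 9: out=0, reg = 0x08051
clock 10: out=1, reg = 0x04028
clock 11: out=0, reg = 0x02014

0x02014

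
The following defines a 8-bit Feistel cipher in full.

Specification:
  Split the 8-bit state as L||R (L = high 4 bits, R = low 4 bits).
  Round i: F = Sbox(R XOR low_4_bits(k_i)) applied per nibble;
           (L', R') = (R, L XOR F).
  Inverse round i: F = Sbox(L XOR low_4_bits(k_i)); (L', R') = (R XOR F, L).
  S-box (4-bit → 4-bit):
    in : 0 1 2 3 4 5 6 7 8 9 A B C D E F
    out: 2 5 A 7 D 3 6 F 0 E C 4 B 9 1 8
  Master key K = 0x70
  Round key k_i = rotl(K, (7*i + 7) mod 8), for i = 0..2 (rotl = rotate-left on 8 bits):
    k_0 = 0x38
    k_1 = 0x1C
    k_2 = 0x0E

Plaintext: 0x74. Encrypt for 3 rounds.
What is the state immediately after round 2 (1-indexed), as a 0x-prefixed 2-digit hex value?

s_0 = plaintext = 0x74
s_1 = Round(s_0, k_0) = 0x4C
s_2 = Round(s_1, k_1) = 0xC6
s_3 = Round(s_2, k_2) = 0x6C

0xC6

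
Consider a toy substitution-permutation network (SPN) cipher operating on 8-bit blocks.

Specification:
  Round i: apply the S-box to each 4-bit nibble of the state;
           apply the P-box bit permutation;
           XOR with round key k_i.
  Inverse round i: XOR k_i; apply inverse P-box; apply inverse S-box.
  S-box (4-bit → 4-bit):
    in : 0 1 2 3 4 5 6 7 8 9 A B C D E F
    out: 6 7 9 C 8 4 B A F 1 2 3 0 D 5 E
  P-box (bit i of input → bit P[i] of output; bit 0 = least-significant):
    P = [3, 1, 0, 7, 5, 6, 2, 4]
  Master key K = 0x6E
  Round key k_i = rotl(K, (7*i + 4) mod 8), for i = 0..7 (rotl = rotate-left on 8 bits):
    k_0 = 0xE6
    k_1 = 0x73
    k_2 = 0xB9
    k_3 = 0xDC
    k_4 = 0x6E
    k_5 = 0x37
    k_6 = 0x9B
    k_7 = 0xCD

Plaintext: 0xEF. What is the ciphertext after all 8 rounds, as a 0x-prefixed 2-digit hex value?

s_0 = plaintext = 0xEF
s_1 = Round(s_0, k_0) = 0x41
s_2 = Round(s_1, k_1) = 0x68
s_3 = Round(s_2, k_2) = 0x42
s_4 = Round(s_3, k_3) = 0x44
s_5 = Round(s_4, k_4) = 0xFE
s_6 = Round(s_5, k_5) = 0x6A
s_7 = Round(s_6, k_6) = 0xE9
s_8 = Round(s_7, k_7) = 0xE1

0xE1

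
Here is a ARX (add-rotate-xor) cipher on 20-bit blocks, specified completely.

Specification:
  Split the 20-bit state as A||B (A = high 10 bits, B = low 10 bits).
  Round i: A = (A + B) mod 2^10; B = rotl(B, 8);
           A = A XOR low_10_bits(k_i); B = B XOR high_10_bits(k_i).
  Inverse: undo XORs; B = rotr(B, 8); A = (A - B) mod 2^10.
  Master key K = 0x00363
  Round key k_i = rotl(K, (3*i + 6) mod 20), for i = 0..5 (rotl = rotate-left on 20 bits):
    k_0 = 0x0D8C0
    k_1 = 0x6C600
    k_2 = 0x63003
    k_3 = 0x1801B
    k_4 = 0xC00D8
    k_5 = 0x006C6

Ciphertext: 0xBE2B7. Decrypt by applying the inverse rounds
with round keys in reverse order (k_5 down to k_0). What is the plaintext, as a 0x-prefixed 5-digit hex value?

s_0 = ciphertext = 0xBE2B7
s_1 = InvRound(s_0, k_5) = 0x592DA
s_2 = InvRound(s_1, k_4) = 0x94F69
s_3 = InvRound(s_2, k_3) = 0x88427
s_4 = InvRound(s_3, k_2) = 0xDD6AD
s_5 = InvRound(s_4, k_1) = 0x40873
s_6 = InvRound(s_5, k_0) = 0x2B914

0x2B914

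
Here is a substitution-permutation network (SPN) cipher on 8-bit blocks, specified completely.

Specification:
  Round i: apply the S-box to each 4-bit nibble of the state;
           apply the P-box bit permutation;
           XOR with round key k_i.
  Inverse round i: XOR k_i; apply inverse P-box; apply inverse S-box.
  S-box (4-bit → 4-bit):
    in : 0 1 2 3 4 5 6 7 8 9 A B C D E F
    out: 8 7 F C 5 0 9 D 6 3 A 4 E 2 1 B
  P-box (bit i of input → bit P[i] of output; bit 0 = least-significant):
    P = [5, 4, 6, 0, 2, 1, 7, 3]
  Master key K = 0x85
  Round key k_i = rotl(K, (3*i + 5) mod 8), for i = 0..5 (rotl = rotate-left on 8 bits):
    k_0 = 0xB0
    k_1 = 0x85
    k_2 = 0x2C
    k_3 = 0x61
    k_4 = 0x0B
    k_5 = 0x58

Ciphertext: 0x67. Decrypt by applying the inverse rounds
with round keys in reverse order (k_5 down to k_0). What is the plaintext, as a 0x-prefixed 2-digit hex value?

s_0 = ciphertext = 0x67
s_1 = InvRound(s_0, k_5) = 0xFF
s_2 = InvRound(s_1, k_4) = 0x41
s_3 = InvRound(s_2, k_3) = 0x5E
s_4 = InvRound(s_3, k_2) = 0xD1
s_5 = InvRound(s_4, k_1) = 0xE8
s_6 = InvRound(s_5, k_0) = 0x08

0x08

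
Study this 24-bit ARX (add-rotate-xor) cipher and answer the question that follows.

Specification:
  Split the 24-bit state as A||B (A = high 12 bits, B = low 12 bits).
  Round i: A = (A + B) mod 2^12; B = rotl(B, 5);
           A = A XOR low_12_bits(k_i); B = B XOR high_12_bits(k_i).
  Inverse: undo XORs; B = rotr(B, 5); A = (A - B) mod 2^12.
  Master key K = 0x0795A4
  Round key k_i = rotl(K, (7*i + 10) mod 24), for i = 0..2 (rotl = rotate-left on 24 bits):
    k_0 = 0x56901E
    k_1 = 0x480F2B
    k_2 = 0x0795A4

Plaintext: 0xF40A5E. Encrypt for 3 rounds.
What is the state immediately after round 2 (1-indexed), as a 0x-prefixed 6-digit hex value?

s_0 = plaintext = 0xF40A5E
s_1 = Round(s_0, k_0) = 0x980EBD
s_2 = Round(s_1, k_1) = 0x71633D
s_3 = Round(s_2, k_2) = 0xFF77DF

0x71633D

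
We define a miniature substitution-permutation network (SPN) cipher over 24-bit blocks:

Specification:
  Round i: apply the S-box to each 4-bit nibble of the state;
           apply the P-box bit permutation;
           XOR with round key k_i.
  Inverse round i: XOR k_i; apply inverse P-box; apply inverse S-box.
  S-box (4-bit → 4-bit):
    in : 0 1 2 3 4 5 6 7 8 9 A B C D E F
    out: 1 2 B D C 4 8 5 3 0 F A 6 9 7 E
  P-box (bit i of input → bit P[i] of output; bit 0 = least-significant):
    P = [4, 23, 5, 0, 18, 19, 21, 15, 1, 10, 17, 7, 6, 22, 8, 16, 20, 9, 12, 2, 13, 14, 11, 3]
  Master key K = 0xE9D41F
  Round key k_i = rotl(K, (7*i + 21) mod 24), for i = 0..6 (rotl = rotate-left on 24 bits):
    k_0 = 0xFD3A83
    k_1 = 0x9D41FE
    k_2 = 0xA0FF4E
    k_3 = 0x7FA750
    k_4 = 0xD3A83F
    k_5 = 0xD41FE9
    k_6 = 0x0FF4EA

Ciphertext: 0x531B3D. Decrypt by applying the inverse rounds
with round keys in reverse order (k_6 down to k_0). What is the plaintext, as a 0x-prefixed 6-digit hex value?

s_0 = ciphertext = 0x531B3D
s_1 = InvRound(s_0, k_6) = 0xE2E22D
s_2 = InvRound(s_1, k_5) = 0xE37F39
s_3 = InvRound(s_2, k_4) = 0x1A5849
s_4 = InvRound(s_3, k_3) = 0xACF13D
s_5 = InvRound(s_4, k_2) = 0x510883
s_6 = InvRound(s_5, k_1) = 0xF6E98A
s_7 = InvRound(s_6, k_0) = 0xBC45B6

0xBC45B6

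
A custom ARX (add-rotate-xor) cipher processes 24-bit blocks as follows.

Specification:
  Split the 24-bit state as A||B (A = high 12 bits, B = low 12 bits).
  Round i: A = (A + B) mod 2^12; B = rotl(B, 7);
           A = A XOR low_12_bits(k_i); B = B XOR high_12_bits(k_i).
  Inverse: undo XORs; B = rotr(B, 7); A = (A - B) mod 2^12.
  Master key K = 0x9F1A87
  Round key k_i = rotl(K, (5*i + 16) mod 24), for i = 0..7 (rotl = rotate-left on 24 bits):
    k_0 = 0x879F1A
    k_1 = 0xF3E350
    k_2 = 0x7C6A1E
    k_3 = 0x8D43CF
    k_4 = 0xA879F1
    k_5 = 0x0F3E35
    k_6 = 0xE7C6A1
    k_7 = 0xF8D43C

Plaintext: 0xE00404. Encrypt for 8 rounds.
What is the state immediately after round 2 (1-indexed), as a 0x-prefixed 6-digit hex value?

0x4273EC

s_0 = plaintext = 0xE00404
s_1 = Round(s_0, k_0) = 0xD1EA59
s_2 = Round(s_1, k_1) = 0x4273EC
s_3 = Round(s_2, k_2) = 0x20D1D9
s_4 = Round(s_3, k_3) = 0x02945A
s_5 = Round(s_4, k_4) = 0xD727A5
s_6 = Round(s_5, k_5) = 0xB2224E
s_7 = Round(s_6, k_6) = 0xBD196E
s_8 = Round(s_7, k_7) = 0x1038C6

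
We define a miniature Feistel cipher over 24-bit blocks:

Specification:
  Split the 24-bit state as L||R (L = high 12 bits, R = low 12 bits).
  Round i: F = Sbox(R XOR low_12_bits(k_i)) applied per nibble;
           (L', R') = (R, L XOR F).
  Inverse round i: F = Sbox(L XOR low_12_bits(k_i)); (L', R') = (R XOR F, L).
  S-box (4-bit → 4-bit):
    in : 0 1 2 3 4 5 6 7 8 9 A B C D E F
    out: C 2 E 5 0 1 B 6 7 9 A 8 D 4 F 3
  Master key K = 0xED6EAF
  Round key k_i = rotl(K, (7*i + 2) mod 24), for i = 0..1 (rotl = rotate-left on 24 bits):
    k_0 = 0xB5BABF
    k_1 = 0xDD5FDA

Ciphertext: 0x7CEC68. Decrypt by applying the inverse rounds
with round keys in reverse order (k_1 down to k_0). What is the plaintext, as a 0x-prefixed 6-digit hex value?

s_0 = ciphertext = 0x7CEC68
s_1 = InvRound(s_0, k_1) = 0xB487CE
s_2 = InvRound(s_1, k_0) = 0x5F8B48

0x5F8B48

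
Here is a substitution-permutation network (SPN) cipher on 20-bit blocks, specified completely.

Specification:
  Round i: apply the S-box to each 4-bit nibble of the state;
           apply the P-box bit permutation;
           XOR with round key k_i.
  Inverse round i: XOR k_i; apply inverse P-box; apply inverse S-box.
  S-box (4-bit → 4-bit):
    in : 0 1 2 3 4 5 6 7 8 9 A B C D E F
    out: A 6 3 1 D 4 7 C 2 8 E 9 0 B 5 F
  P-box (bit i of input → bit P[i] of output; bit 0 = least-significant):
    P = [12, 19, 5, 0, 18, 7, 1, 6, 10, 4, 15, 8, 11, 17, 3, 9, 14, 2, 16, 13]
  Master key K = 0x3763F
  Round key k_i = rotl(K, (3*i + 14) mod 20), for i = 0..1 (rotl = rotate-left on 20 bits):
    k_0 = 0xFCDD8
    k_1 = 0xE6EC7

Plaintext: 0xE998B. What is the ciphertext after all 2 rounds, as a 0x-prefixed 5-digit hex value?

0xFA8C4

s_0 = plaintext = 0xE998B
s_1 = Round(s_0, k_0) = 0xE9E59
s_2 = Round(s_1, k_1) = 0xFA8C4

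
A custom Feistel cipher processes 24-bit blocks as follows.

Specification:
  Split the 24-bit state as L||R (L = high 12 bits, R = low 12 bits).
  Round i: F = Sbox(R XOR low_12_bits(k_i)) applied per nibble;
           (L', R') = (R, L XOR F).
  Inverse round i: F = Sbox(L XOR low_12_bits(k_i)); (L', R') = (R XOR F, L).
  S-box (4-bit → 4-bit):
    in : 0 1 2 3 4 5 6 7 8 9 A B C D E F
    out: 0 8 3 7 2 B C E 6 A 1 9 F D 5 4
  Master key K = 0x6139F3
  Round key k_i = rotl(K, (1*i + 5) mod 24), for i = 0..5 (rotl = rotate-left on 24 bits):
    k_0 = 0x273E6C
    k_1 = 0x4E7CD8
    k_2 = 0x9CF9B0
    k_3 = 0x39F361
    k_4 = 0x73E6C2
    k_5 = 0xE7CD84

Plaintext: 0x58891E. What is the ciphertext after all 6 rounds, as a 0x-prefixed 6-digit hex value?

s_0 = plaintext = 0x58891E
s_1 = Round(s_0, k_0) = 0x91EB6B
s_2 = Round(s_1, k_1) = 0xB6B789
s_3 = Round(s_2, k_2) = 0x789E11
s_4 = Round(s_3, k_3) = 0xE11A69
s_5 = Round(s_4, k_4) = 0xA69108
s_6 = Round(s_5, k_5) = 0x108506

0x108506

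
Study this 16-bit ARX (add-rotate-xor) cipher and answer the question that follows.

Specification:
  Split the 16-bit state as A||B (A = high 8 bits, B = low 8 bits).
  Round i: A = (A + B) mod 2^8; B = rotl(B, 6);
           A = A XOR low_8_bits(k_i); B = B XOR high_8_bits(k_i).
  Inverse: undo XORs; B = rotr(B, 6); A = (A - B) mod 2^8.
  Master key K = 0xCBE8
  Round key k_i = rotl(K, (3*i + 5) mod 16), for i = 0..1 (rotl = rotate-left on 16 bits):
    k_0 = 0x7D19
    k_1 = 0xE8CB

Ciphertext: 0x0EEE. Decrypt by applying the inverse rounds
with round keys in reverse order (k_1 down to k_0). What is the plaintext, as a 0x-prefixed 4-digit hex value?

s_0 = ciphertext = 0x0EEE
s_1 = InvRound(s_0, k_1) = 0xAD18
s_2 = InvRound(s_1, k_0) = 0x1F95

0x1F95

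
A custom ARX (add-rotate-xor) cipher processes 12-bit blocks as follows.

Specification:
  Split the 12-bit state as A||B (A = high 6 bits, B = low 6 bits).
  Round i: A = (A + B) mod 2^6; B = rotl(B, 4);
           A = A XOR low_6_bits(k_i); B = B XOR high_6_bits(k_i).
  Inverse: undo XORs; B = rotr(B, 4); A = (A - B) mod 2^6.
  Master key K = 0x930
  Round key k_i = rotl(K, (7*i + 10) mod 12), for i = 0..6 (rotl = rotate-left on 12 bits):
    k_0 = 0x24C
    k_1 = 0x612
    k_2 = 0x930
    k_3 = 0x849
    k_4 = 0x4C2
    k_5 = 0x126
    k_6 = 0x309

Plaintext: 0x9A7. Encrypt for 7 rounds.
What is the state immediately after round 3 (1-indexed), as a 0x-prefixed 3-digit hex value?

s_0 = plaintext = 0x9A7
s_1 = Round(s_0, k_0) = 0x070
s_2 = Round(s_1, k_1) = 0x8D4
s_3 = Round(s_2, k_2) = 0x1E1
s_4 = Round(s_3, k_3) = 0x879
s_5 = Round(s_4, k_4) = 0x60D
s_6 = Round(s_5, k_5) = 0x0D7
s_7 = Round(s_6, k_6) = 0x4F9

0x1E1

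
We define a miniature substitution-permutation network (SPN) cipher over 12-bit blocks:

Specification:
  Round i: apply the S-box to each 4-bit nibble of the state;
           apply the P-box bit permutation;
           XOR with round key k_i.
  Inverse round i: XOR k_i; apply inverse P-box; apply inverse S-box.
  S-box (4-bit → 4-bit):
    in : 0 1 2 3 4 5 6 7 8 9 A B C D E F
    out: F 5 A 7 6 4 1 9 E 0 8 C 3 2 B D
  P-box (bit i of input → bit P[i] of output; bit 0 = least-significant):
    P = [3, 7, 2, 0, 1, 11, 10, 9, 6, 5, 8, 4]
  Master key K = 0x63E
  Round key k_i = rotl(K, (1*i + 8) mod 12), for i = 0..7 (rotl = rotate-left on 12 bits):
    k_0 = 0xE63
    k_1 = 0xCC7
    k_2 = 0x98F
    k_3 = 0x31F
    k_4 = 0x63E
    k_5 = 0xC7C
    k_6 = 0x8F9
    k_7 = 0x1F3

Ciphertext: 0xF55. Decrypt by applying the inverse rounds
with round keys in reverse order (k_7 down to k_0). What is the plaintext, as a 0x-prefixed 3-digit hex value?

s_0 = ciphertext = 0xF55
s_1 = InvRound(s_0, k_7) = 0xD04
s_2 = InvRound(s_1, k_6) = 0x050
s_3 = InvRound(s_2, k_5) = 0xD41
s_4 = InvRound(s_3, k_4) = 0x0EF
s_5 = InvRound(s_4, k_3) = 0x0AD
s_6 = InvRound(s_5, k_2) = 0x4C9
s_7 = InvRound(s_6, k_1) = 0x9C1
s_8 = InvRound(s_7, k_0) = 0x4FD

0x4FD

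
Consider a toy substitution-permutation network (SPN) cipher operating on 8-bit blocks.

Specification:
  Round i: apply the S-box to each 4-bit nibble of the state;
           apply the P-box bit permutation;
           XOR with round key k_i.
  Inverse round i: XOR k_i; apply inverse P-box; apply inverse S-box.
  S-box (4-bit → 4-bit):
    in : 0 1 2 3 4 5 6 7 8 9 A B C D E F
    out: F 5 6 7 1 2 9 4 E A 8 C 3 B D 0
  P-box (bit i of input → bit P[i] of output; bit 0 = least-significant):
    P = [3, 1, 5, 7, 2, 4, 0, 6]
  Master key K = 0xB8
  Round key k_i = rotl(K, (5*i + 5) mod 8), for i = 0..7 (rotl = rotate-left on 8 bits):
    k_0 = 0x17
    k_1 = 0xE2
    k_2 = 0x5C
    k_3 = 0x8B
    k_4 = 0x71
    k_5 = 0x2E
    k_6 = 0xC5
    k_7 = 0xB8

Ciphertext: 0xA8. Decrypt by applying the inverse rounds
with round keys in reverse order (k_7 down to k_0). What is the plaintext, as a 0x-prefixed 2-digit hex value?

0xC3

s_0 = ciphertext = 0xA8
s_1 = InvRound(s_0, k_7) = 0x5F
s_2 = InvRound(s_1, k_6) = 0x5D
s_3 = InvRound(s_2, k_5) = 0x82
s_4 = InvRound(s_3, k_4) = 0x88
s_5 = InvRound(s_4, k_3) = 0x75
s_6 = InvRound(s_5, k_2) = 0x71
s_7 = InvRound(s_6, k_1) = 0x29
s_8 = InvRound(s_7, k_0) = 0xC3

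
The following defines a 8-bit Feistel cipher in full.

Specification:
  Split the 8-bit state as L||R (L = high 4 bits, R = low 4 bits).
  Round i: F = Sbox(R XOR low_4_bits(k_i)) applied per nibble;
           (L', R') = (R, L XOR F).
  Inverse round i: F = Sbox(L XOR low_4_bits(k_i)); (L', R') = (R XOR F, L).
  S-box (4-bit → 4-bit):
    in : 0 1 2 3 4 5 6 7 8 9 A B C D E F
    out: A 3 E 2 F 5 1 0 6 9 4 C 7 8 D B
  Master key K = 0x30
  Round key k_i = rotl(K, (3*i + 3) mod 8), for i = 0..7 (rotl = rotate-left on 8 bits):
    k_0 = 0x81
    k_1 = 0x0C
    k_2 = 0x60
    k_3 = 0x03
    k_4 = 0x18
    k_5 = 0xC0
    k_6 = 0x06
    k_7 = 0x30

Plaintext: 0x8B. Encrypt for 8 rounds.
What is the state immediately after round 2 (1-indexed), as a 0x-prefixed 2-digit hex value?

s_0 = plaintext = 0x8B
s_1 = Round(s_0, k_0) = 0xBC
s_2 = Round(s_1, k_1) = 0xC1
s_3 = Round(s_2, k_2) = 0x1F
s_4 = Round(s_3, k_3) = 0xF6
s_5 = Round(s_4, k_4) = 0x62
s_6 = Round(s_5, k_5) = 0x28
s_7 = Round(s_6, k_6) = 0x8F
s_8 = Round(s_7, k_7) = 0xF3

0xC1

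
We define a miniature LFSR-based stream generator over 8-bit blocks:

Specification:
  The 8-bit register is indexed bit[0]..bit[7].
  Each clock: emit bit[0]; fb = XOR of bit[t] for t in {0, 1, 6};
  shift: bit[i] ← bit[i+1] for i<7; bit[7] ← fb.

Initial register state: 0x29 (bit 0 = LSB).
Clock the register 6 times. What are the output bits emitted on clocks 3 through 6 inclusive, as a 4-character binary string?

0101

reg_0 = 0x29
clock 1: out=1, reg = 0x94
clock 2: out=0, reg = 0x4A
clock 3: out=0, reg = 0x25
clock 4: out=1, reg = 0x92
clock 5: out=0, reg = 0xC9
clock 6: out=1, reg = 0x64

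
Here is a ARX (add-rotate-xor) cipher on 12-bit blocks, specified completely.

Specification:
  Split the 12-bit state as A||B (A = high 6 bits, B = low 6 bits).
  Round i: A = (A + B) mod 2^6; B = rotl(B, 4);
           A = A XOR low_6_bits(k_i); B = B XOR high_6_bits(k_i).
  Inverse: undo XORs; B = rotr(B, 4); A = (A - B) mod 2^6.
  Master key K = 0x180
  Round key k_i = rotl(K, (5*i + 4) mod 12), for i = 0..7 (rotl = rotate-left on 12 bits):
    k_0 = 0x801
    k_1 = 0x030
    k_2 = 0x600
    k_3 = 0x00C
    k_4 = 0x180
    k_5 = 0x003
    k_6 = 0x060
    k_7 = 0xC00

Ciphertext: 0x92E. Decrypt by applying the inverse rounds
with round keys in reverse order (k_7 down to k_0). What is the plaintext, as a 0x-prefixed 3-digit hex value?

0xE58

s_0 = ciphertext = 0x92E
s_1 = InvRound(s_0, k_7) = 0xAF9
s_2 = InvRound(s_1, k_6) = 0xA23
s_3 = InvRound(s_2, k_5) = 0x74E
s_4 = InvRound(s_3, k_4) = 0xF60
s_5 = InvRound(s_4, k_3) = 0xBC2
s_6 = InvRound(s_5, k_2) = 0x1A9
s_7 = InvRound(s_6, k_1) = 0x426
s_8 = InvRound(s_7, k_0) = 0xE58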